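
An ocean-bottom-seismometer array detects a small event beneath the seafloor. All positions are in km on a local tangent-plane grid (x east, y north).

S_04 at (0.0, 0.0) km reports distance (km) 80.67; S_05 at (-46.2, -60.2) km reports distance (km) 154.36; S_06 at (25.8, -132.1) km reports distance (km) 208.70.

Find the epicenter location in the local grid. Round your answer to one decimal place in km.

Circle about each station: x² + y² = 80.67²; (x + 46.2)² + (y + 60.2)² = 154.36²; (x − 25.8)² + (y + 132.1)² = 208.70².
Subtracting the S_04 equation from the S_05 and S_06 equations removes the quadratic terms:
-92.4 x − 120.4 y = -11560.88
51.6 x − 264.2 y = -18931.99
Solving the 2×2 system: x ≈ 25.3, y ≈ 76.6 km.

x ≈ 25.3 km, y ≈ 76.6 km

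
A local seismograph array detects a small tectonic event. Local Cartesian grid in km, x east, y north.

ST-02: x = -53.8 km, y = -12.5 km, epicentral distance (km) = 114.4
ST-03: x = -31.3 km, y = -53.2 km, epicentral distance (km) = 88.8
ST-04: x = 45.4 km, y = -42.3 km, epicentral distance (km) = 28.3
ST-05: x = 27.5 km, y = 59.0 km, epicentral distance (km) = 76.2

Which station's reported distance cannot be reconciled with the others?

Solve using three stations at a time. Using ST-03, ST-04, ST-05 (subtract circle equations pairwise → linear system) gives (x, y) ≈ (48.5, -14.2).
Distances from that point to each station vs reported:
  ST-02: calculated 102.3 vs reported 114.4 → residual 12.1 km
  ST-03: calculated 88.8 vs reported 88.8 → residual 0.0 km
  ST-04: calculated 28.2 vs reported 28.3 → residual 0.1 km
  ST-05: calculated 76.2 vs reported 76.2 → residual 0.0 km
ST-03, ST-04, ST-05 are mutually consistent (residuals ≈ 0); ST-02 is off by 12.1 km.

ST-02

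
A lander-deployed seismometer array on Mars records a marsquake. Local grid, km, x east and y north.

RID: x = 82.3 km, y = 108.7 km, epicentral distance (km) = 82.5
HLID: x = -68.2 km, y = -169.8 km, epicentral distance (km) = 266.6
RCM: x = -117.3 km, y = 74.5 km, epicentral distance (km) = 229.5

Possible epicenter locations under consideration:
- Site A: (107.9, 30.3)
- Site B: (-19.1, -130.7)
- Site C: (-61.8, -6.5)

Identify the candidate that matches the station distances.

For each candidate, compare |candidate − station| to the reported distance:
Site A: residuals RID 0.0, HLID 0.0, RCM 0.0 → max 0.0 km
Site B: residuals RID 177.5, HLID 203.8, RCM 2.0 → max 203.8 km
Site C: residuals RID 102.0, HLID 103.2, RCM 131.3 → max 131.3 km
Only Site A has all residuals ≈ 0.

Site A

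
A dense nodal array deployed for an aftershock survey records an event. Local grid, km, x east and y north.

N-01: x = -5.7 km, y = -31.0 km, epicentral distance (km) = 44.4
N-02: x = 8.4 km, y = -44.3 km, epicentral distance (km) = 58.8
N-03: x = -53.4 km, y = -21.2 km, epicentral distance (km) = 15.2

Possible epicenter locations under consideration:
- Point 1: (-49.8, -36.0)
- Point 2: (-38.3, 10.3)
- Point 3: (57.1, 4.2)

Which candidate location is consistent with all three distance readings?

Point 1

For each candidate, compare |candidate − station| to the reported distance:
Point 1: residuals N-01 0.0, N-02 0.0, N-03 0.0 → max 0.0 km
Point 2: residuals N-01 8.2, N-02 13.0, N-03 19.7 → max 19.7 km
Point 3: residuals N-01 27.6, N-02 9.9, N-03 98.2 → max 98.2 km
Only Point 1 has all residuals ≈ 0.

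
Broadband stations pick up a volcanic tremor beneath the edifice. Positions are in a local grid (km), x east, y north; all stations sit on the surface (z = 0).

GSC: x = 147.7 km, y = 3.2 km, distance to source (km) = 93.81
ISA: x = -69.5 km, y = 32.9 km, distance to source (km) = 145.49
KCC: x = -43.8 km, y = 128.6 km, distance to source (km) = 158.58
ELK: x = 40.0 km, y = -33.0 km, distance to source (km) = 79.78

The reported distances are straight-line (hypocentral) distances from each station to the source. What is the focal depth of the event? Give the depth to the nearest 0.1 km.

z ≈ 45.0 km

Each station gives a sphere (x−x_i)² + (y−y_i)² + z² = d_i² (stations at z=0).
Subtracting the GSC sphere from ISA and KCC: z² cancels, leaving linear equations in x and y:
-434.4 x + 59.4 y = -28279.89
-383.0 x + 250.8 y = -19716.43
Solving: x ≈ 68.696, y ≈ 26.293 km (keep extra digits for the depth step; rounded: 68.7, 26.3).
Then from the GSC sphere: z² = 93.81² − (x − 147.7)² − (y − 3.2)² with x = 68.696, y = 26.293, so z ≈ 45.004 ≈ 45.0 km.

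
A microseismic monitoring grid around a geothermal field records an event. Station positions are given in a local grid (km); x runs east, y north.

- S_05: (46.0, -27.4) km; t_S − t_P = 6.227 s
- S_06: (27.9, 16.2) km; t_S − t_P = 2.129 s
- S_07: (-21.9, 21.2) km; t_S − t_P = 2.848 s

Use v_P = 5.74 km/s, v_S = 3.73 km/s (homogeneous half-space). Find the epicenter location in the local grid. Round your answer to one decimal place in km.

7.9 km east, 26.9 km north

Distance from S−P lag: d = Δt · v_P v_S / (v_P − v_S) = Δt · (5.74·3.73)/(5.74−3.73) ≈ 10.6518·Δt.
So d_S_05 = 66.33, d_S_06 = 22.68, d_S_07 = 30.34 km.
Circle about each station: (x − 46.0)² + (y + 27.4)² = 66.33²; (x − 27.9)² + (y − 16.2)² = 22.68²; (x + 21.9)² + (y − 21.2)² = 30.34².
Subtracting the S_05 equation from the S_06 and S_07 equations removes the quadratic terms:
-36.2 x + 87.2 y = 2059.38
-135.8 x + 97.2 y = 1541.44
Solving the 2×2 system: x ≈ 7.9, y ≈ 26.9 km.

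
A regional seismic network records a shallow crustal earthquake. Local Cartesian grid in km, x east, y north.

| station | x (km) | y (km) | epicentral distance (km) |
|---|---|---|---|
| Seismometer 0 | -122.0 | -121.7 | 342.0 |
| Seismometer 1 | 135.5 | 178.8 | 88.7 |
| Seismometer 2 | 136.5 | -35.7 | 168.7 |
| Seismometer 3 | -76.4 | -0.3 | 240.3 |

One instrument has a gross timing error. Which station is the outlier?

Solve using three stations at a time. Using Seismometer 0, Seismometer 1, Seismometer 3 (subtract circle equations pairwise → linear system) gives (x, y) ≈ (145.9, 90.8).
Distances from that point to each station vs reported:
  Seismometer 0: calculated 342.0 vs reported 342.0 → residual 0.0 km
  Seismometer 1: calculated 88.6 vs reported 88.7 → residual 0.1 km
  Seismometer 2: calculated 126.9 vs reported 168.7 → residual 41.8 km
  Seismometer 3: calculated 240.3 vs reported 240.3 → residual 0.0 km
Seismometer 0, Seismometer 1, Seismometer 3 are mutually consistent (residuals ≈ 0); Seismometer 2 is off by 41.8 km.

Seismometer 2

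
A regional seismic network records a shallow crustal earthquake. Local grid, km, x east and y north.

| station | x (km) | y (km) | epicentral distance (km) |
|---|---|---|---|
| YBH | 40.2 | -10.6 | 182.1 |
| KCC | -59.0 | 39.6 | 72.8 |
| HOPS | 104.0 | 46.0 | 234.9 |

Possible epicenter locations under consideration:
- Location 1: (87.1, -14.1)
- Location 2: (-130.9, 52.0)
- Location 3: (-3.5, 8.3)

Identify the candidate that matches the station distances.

For each candidate, compare |candidate − station| to the reported distance:
Location 1: residuals YBH 135.1, KCC 82.9, HOPS 172.5 → max 172.5 km
Location 2: residuals YBH 0.1, KCC 0.2, HOPS 0.1 → max 0.2 km
Location 3: residuals YBH 134.5, KCC 9.1, HOPS 121.0 → max 134.5 km
Only Location 2 has all residuals ≈ 0.

Location 2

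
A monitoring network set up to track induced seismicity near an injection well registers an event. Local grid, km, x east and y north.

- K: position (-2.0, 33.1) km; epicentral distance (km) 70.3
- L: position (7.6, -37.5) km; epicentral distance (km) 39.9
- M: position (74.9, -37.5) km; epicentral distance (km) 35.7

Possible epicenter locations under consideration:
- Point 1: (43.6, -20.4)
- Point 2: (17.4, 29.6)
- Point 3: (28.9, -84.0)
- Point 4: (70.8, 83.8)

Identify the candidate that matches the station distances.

For each candidate, compare |candidate − station| to the reported distance:
Point 1: residuals K 0.0, L 0.0, M 0.0 → max 0.0 km
Point 2: residuals K 50.6, L 27.9, M 52.7 → max 52.7 km
Point 3: residuals K 50.8, L 11.2, M 29.7 → max 50.8 km
Point 4: residuals K 18.4, L 96.9, M 85.7 → max 96.9 km
Only Point 1 has all residuals ≈ 0.

Point 1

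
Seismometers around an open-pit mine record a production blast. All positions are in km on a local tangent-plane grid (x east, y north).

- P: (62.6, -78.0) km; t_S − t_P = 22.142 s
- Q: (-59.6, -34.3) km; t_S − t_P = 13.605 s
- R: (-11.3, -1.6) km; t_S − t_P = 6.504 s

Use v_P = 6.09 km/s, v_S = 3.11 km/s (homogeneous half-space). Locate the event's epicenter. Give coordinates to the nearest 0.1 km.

-14.7 km east, 39.6 km north

Distance from S−P lag: d = Δt · v_P v_S / (v_P − v_S) = Δt · (6.09·3.11)/(6.09−3.11) ≈ 6.3557·Δt.
So d_P = 140.73, d_Q = 86.47, d_R = 41.34 km.
Circle about each station: (x − 62.6)² + (y + 78.0)² = 140.73²; (x + 59.6)² + (y + 34.3)² = 86.47²; (x + 11.3)² + (y + 1.6)² = 41.34².
Subtracting the P equation from the Q and R equations removes the quadratic terms:
-244.4 x + 87.4 y = 7053.76
-147.8 x + 152.8 y = 8223.43
Solving the 2×2 system: x ≈ -14.7, y ≈ 39.6 km.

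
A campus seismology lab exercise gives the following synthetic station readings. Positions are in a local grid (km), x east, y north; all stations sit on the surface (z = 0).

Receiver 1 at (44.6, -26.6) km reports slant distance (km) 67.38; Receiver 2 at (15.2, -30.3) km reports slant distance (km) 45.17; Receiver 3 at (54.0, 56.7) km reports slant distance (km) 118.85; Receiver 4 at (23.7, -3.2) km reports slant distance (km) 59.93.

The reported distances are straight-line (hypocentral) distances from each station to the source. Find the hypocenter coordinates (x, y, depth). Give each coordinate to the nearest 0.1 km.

Each station gives a sphere (x−x_i)² + (y−y_i)² + z² = d_i² (stations at z=0).
Subtracting the Receiver 1 sphere from Receiver 2 and Receiver 3: z² cancels, leaving linear equations in x and y:
-58.8 x − 7.4 y = 952.15
18.8 x + 166.6 y = -6151.09
Solving: x ≈ -11.713, y ≈ -35.600 km (keep extra digits for the depth step; rounded: -11.7, -35.6).
Then from the Receiver 1 sphere: z² = 67.38² − (x − 44.6)² − (y + 26.6)² with x = -11.713, y = -35.600, so z ≈ 35.887 ≈ 35.9 km.
Check against Receiver 4 (with the unrounded solution): distance 59.93 ≈ 59.93 km. ✓

(-11.7, -35.6, 35.9)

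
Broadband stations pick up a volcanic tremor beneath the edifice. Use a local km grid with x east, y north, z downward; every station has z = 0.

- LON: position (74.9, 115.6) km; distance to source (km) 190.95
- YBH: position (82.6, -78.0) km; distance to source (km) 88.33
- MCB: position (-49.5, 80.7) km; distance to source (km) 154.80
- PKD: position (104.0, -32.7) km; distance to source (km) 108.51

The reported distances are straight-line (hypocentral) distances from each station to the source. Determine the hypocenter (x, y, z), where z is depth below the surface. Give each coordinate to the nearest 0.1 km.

x ≈ 6.3 km, y ≈ -58.1 km, depth ≈ 39.8 km

Each station gives a sphere (x−x_i)² + (y−y_i)² + z² = d_i² (stations at z=0).
Subtracting the LON sphere from YBH and MCB: z² cancels, leaving linear equations in x and y:
15.4 x − 387.2 y = 22593.10
-248.8 x − 69.8 y = 2488.23
Solving: x ≈ 6.299, y ≈ -58.099 km (keep extra digits for the depth step; rounded: 6.3, -58.1).
Then from the LON sphere: z² = 190.95² − (x − 74.9)² − (y − 115.6)² with x = 6.299, y = -58.099, so z ≈ 39.805 ≈ 39.8 km.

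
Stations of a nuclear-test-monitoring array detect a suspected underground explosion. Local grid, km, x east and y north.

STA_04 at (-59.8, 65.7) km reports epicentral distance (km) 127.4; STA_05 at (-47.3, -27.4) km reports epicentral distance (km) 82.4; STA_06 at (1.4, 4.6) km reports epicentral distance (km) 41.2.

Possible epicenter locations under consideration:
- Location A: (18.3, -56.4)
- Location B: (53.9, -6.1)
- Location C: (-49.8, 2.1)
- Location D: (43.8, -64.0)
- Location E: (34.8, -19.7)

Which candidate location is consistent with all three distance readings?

Location E

For each candidate, compare |candidate − station| to the reported distance:
Location A: residuals STA_04 17.5, STA_05 10.7, STA_06 22.1 → max 22.1 km
Location B: residuals STA_04 7.1, STA_05 21.0, STA_06 12.4 → max 21.0 km
Location C: residuals STA_04 63.0, STA_05 52.8, STA_06 10.1 → max 63.0 km
Location D: residuals STA_04 38.6, STA_05 15.8, STA_06 39.4 → max 39.4 km
Location E: residuals STA_04 0.0, STA_05 0.1, STA_06 0.1 → max 0.1 km
Only Location E has all residuals ≈ 0.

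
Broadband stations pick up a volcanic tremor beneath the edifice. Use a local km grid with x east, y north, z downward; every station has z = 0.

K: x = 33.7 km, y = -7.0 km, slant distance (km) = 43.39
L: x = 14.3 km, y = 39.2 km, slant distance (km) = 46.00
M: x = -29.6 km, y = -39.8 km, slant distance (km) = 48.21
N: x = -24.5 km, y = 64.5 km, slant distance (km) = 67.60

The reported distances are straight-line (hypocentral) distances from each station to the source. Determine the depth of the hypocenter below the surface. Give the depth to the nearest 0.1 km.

Each station gives a sphere (x−x_i)² + (y−y_i)² + z² = d_i² (stations at z=0).
Subtracting the K sphere from L and M: z² cancels, leaving linear equations in x and y:
-38.8 x + 92.4 y = 323.13
-126.6 x − 65.6 y = 834.00
Solving: x ≈ -6.899, y ≈ 0.600 km (keep extra digits for the depth step; rounded: -6.9, 0.6).
Then from the K sphere: z² = 43.39² − (x − 33.7)² − (y + 7.0)² with x = -6.899, y = 0.600, so z ≈ 13.291 ≈ 13.3 km.

depth ≈ 13.3 km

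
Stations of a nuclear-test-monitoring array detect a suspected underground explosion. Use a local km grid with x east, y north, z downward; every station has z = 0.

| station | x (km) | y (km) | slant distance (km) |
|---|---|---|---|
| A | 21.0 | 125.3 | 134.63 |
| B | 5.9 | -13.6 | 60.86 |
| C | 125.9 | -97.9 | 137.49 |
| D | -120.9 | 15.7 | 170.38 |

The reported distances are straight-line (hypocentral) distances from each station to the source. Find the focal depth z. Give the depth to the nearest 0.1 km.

46.6 km

Each station gives a sphere (x−x_i)² + (y−y_i)² + z² = d_i² (stations at z=0).
Subtracting the A sphere from B and C: z² cancels, leaving linear equations in x and y:
-30.2 x − 277.8 y = -1500.02
209.8 x − 446.4 y = 8515.87
Solving: x ≈ 42.296, y ≈ 0.802 km (keep extra digits for the depth step; rounded: 42.3, 0.8).
Then from the A sphere: z² = 134.63² − (x − 21.0)² − (y − 125.3)² with x = 42.296, y = 0.802, so z ≈ 46.604 ≈ 46.6 km.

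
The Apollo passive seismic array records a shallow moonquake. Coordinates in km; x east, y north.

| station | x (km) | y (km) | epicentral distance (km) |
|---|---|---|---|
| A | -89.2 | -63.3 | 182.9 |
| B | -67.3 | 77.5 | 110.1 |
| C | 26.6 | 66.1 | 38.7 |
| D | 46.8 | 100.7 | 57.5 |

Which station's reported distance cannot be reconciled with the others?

Solve using three stations at a time. Using A, C, D (subtract circle equations pairwise → linear system) gives (x, y) ≈ (58.4, 44.6).
Distances from that point to each station vs reported:
  A: calculated 182.8 vs reported 182.9 → residual 0.1 km
  B: calculated 130.0 vs reported 110.1 → residual 19.9 km
  C: calculated 38.4 vs reported 38.7 → residual 0.3 km
  D: calculated 57.3 vs reported 57.5 → residual 0.2 km
A, C, D are mutually consistent (residuals ≈ 0); B is off by 19.9 km.

B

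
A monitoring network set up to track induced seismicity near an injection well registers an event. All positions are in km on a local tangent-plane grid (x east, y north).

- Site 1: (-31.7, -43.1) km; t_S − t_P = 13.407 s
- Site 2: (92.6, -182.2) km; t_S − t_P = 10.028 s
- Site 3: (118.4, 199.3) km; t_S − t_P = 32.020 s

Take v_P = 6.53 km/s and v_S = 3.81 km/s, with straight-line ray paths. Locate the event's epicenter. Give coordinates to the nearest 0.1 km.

Distance from S−P lag: d = Δt · v_P v_S / (v_P − v_S) = Δt · (6.53·3.81)/(6.53−3.81) ≈ 9.1468·Δt.
So d_Site 1 = 122.63, d_Site 2 = 91.72, d_Site 3 = 292.88 km.
Circle about each station: (x + 31.7)² + (y + 43.1)² = 122.63²; (x − 92.6)² + (y + 182.2)² = 91.72²; (x − 118.4)² + (y − 199.3)² = 292.88².
Subtracting pairs of circle equations eliminates x²+y² and gives linear equations (the radical axes):
248.6 x − 278.2 y = 45534.66
300.2 x + 484.8 y = -19864.03
Solving the 2×2 system: x ≈ 81.1, y ≈ -91.2 km.

81.1 km east, -91.2 km north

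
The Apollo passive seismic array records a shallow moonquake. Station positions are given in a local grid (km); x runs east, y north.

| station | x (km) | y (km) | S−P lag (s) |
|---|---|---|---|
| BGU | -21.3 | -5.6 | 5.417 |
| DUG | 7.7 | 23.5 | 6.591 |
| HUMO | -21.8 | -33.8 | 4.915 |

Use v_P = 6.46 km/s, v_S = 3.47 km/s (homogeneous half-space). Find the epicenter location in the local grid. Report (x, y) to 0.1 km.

(14.1, -25.5)

Distance from S−P lag: d = Δt · v_P v_S / (v_P − v_S) = Δt · (6.46·3.47)/(6.46−3.47) ≈ 7.4971·Δt.
So d_BGU = 40.61, d_DUG = 49.41, d_HUMO = 36.85 km.
Circle about each station: (x + 21.3)² + (y + 5.6)² = 40.61²; (x − 7.7)² + (y − 23.5)² = 49.41²; (x + 21.8)² + (y + 33.8)² = 36.85².
Subtracting the BGU equation from the DUG and HUMO equations removes the quadratic terms:
58.0 x + 58.2 y = -665.69
-1.0 x − 56.4 y = 1423.88
Solving the 2×2 system: x ≈ 14.1, y ≈ -25.5 km.
Check against BGU (with the unrounded x, y): √((x + 21.3)²+(y + 5.6)²) = 40.61 ≈ 40.61 km. ✓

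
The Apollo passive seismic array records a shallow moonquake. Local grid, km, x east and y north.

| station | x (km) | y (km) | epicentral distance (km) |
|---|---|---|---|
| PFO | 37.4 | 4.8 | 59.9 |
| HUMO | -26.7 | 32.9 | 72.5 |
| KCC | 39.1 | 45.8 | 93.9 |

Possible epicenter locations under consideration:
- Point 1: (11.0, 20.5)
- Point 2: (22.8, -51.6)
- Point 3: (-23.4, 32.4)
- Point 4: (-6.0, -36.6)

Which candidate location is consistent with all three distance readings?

For each candidate, compare |candidate − station| to the reported distance:
Point 1: residuals PFO 29.2, HUMO 32.8, KCC 56.1 → max 56.1 km
Point 2: residuals PFO 1.6, HUMO 25.4, KCC 4.9 → max 25.4 km
Point 3: residuals PFO 6.9, HUMO 69.2, KCC 30.0 → max 69.2 km
Point 4: residuals PFO 0.1, HUMO 0.0, KCC 0.0 → max 0.1 km
Only Point 4 has all residuals ≈ 0.

Point 4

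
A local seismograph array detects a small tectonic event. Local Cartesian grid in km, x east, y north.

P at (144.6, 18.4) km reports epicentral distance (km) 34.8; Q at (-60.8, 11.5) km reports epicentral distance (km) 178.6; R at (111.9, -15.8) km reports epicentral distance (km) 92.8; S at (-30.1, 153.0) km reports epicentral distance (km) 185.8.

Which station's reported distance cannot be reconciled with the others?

Solve using three stations at a time. Using P, Q, S (subtract circle equations pairwise → linear system) gives (x, y) ≈ (115.8, 38.0).
Distances from that point to each station vs reported:
  P: calculated 34.8 vs reported 34.8 → residual 0.0 km
  Q: calculated 178.6 vs reported 178.6 → residual 0.0 km
  R: calculated 53.9 vs reported 92.8 → residual 38.9 km
  S: calculated 185.8 vs reported 185.8 → residual 0.0 km
P, Q, S are mutually consistent (residuals ≈ 0); R is off by 38.9 km.

R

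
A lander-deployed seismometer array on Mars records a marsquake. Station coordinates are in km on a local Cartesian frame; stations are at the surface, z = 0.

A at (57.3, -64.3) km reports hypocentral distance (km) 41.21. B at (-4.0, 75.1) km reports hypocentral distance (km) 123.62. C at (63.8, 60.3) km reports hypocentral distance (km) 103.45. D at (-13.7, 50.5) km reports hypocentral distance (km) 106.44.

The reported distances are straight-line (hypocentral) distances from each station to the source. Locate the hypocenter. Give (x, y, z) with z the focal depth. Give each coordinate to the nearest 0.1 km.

(40.8, -37.1, 26.2)

Each station gives a sphere (x−x_i)² + (y−y_i)² + z² = d_i² (stations at z=0).
Subtracting the A sphere from B and C: z² cancels, leaving linear equations in x and y:
-122.6 x + 278.8 y = -15345.41
13.0 x + 249.2 y = -8714.89
Solving: x ≈ 40.799, y ≈ -37.100 km (keep extra digits for the depth step; rounded: 40.8, -37.1).
Then from the A sphere: z² = 41.21² − (x − 57.3)² − (y + 64.3)² with x = 40.799, y = -37.100, so z ≈ 26.194 ≈ 26.2 km.
Check against D (with the unrounded solution): distance 106.44 ≈ 106.44 km. ✓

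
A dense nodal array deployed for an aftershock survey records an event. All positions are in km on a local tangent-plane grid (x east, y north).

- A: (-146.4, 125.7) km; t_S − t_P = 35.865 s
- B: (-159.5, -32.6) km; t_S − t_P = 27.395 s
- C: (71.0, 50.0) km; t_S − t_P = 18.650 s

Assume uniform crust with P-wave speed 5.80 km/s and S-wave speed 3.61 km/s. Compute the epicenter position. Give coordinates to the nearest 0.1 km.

Distance from S−P lag: d = Δt · v_P v_S / (v_P − v_S) = Δt · (5.80·3.61)/(5.80−3.61) ≈ 9.5607·Δt.
So d_A = 342.90, d_B = 261.92, d_C = 178.31 km.
Circle about each station: (x + 146.4)² + (y − 125.7)² = 342.90²; (x + 159.5)² + (y + 32.6)² = 261.92²; (x − 71.0)² + (y − 50.0)² = 178.31².
Subtracting pairs of circle equations eliminates x²+y² and gives linear equations (the radical axes):
-26.2 x − 316.6 y = 38247.88
434.8 x − 151.4 y = 56093.50
Solving the 2×2 system: x ≈ 84.5, y ≈ -127.8 km.

x ≈ 84.5 km, y ≈ -127.8 km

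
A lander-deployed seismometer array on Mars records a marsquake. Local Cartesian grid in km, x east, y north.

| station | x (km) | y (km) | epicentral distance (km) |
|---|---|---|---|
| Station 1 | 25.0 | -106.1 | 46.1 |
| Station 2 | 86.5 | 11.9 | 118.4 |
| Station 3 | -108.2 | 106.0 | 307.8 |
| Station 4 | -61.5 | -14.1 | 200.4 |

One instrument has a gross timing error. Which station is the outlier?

Station 1

Solve using three stations at a time. Using Station 2, Station 3, Station 4 (subtract circle equations pairwise → linear system) gives (x, y) ≈ (118.6, -102.2).
Distances from that point to each station vs reported:
  Station 1: calculated 93.7 vs reported 46.1 → residual 47.6 km
  Station 2: calculated 118.5 vs reported 118.4 → residual 0.1 km
  Station 3: calculated 307.8 vs reported 307.8 → residual 0.0 km
  Station 4: calculated 200.5 vs reported 200.4 → residual 0.1 km
Station 2, Station 3, Station 4 are mutually consistent (residuals ≈ 0); Station 1 is off by 47.6 km.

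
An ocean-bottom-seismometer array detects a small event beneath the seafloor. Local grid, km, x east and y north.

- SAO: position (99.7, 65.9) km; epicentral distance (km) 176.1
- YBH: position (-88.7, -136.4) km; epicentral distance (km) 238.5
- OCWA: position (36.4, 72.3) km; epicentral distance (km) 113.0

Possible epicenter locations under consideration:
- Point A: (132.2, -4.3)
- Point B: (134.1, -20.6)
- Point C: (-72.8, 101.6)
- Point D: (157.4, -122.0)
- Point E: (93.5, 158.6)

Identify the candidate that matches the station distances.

For each candidate, compare |candidate − station| to the reported distance:
Point A: residuals SAO 98.7, YBH 18.9, OCWA 9.7 → max 98.7 km
Point B: residuals SAO 83.0, YBH 12.6, OCWA 21.8 → max 83.0 km
Point C: residuals SAO 0.1, YBH 0.0, OCWA 0.1 → max 0.1 km
Point D: residuals SAO 20.5, YBH 8.0, OCWA 115.9 → max 115.9 km
Point E: residuals SAO 83.2, YBH 108.2, OCWA 9.5 → max 108.2 km
Only Point C has all residuals ≈ 0.

Point C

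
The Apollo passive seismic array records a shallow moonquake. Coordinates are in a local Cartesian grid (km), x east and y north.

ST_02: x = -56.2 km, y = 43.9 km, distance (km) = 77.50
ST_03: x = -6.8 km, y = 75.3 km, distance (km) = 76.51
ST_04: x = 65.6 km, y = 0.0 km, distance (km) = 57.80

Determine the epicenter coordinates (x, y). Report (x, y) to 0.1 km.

Circle about each station: (x + 56.2)² + (y − 43.9)² = 77.50²; (x + 6.8)² + (y − 75.3)² = 76.51²; (x − 65.6)² + y² = 57.80².
Subtracting pairs of circle equations eliminates x²+y² and gives linear equations (the radical axes):
98.8 x + 62.8 y = 783.15
243.6 x − 87.8 y = 1883.12
Solving the 2×2 system: x ≈ 7.8, y ≈ 0.2 km.

x ≈ 7.8 km, y ≈ 0.2 km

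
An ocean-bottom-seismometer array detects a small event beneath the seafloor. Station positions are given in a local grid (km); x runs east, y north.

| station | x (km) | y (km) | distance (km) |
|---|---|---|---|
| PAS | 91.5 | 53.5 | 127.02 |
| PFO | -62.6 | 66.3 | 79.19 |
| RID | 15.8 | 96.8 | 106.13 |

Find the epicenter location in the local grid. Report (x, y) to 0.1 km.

x ≈ -22.7 km, y ≈ -2.1 km

Circle about each station: (x − 91.5)² + (y − 53.5)² = 127.02²; (x + 62.6)² + (y − 66.3)² = 79.19²; (x − 15.8)² + (y − 96.8)² = 106.13².
Subtracting pairs of circle equations eliminates x²+y² and gives linear equations (the radical axes):
-308.2 x + 25.6 y = 6942.97
-151.4 x + 86.6 y = 3255.88
Solving the 2×2 system: x ≈ -22.7, y ≈ -2.1 km.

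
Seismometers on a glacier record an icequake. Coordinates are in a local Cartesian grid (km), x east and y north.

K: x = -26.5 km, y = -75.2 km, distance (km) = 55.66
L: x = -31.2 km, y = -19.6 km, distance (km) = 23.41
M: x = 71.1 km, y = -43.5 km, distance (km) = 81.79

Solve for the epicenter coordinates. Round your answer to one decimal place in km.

Circle about each station: (x + 26.5)² + (y + 75.2)² = 55.66²; (x + 31.2)² + (y + 19.6)² = 23.41²; (x − 71.1)² + (y + 43.5)² = 81.79².
Subtracting the K equation from the L and M equations removes the quadratic terms:
-9.4 x + 111.2 y = -2449.68
195.2 x + 63.4 y = -3001.40
Solving the 2×2 system: x ≈ -8.0, y ≈ -22.7 km.

(-8.0, -22.7)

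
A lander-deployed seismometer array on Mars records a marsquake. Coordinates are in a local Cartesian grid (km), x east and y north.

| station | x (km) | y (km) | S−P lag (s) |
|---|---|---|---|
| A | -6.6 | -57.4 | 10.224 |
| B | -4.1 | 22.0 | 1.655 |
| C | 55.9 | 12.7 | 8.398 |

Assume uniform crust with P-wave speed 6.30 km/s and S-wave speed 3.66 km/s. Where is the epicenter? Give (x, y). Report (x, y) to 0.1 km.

Distance from S−P lag: d = Δt · v_P v_S / (v_P − v_S) = Δt · (6.30·3.66)/(6.30−3.66) ≈ 8.7341·Δt.
So d_A = 89.30, d_B = 14.45, d_C = 73.35 km.
Circle about each station: (x + 6.6)² + (y + 57.4)² = 89.30²; (x + 4.1)² + (y − 22.0)² = 14.45²; (x − 55.9)² + (y − 12.7)² = 73.35².
Subtracting the A equation from the B and C equations removes the quadratic terms:
5.0 x + 158.8 y = 4928.18
125.0 x + 140.2 y = 2542.05
Solving the 2×2 system: x ≈ -15.0, y ≈ 31.5 km.

x ≈ -15.0 km, y ≈ 31.5 km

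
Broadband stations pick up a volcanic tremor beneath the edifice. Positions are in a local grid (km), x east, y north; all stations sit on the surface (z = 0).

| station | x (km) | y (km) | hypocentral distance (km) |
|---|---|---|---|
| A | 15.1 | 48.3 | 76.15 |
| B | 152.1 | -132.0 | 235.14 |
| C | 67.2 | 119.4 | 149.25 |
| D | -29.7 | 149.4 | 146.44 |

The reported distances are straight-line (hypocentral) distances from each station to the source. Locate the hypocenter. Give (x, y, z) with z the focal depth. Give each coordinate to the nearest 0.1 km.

Each station gives a sphere (x−x_i)² + (y−y_i)² + z² = d_i² (stations at z=0).
Subtracting the A sphere from B and C: z² cancels, leaving linear equations in x and y:
274.0 x − 360.6 y = -11494.49
104.2 x + 142.2 y = -265.44
Solving: x ≈ -22.606, y ≈ 14.699 km (keep extra digits for the depth step; rounded: -22.6, 14.7).
Then from the A sphere: z² = 76.15² − (x − 15.1)² − (y − 48.3)² with x = -22.606, y = 14.699, so z ≈ 56.992 ≈ 57.0 km.
Check against D (with the unrounded solution): distance 146.43 ≈ 146.44 km. ✓

x ≈ -22.6 km, y ≈ 14.7 km, depth ≈ 57.0 km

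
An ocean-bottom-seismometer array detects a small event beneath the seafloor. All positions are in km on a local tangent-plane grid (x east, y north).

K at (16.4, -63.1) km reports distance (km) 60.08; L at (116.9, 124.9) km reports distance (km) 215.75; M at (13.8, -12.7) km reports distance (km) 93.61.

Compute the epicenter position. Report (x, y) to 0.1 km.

Circle about each station: (x − 16.4)² + (y + 63.1)² = 60.08²; (x − 116.9)² + (y − 124.9)² = 215.75²; (x − 13.8)² + (y + 12.7)² = 93.61².
Subtracting pairs of circle equations eliminates x²+y² and gives linear equations (the radical axes):
201.0 x + 376.0 y = -17923.41
-5.2 x + 100.8 y = -9052.07
Solving the 2×2 system: x ≈ 71.9, y ≈ -86.1 km.

71.9 km east, -86.1 km north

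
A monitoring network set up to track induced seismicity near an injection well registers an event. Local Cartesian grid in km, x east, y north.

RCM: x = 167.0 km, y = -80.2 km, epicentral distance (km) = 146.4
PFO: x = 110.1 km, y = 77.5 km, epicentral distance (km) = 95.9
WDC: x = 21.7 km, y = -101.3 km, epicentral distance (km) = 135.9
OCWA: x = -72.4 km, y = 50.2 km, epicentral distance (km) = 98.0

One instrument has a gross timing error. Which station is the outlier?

Solve using three stations at a time. Using PFO, WDC, OCWA (subtract circle equations pairwise → linear system) gives (x, y) ≈ (24.3, 34.6).
Distances from that point to each station vs reported:
  RCM: calculated 183.1 vs reported 146.4 → residual 36.7 km
  PFO: calculated 95.9 vs reported 95.9 → residual 0.0 km
  WDC: calculated 135.9 vs reported 135.9 → residual 0.0 km
  OCWA: calculated 98.0 vs reported 98.0 → residual 0.0 km
PFO, WDC, OCWA are mutually consistent (residuals ≈ 0); RCM is off by 36.7 km.

RCM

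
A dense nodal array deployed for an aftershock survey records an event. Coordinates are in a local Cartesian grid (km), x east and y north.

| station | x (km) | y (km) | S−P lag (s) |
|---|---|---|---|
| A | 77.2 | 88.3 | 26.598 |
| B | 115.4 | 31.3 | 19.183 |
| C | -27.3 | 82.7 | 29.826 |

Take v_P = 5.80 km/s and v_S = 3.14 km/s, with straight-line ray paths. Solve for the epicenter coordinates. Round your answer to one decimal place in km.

Distance from S−P lag: d = Δt · v_P v_S / (v_P − v_S) = Δt · (5.80·3.14)/(5.80−3.14) ≈ 6.8466·Δt.
So d_A = 182.11, d_B = 131.34, d_C = 204.21 km.
Circle about each station: (x − 77.2)² + (y − 88.3)² = 182.11²; (x − 115.4)² + (y − 31.3)² = 131.34²; (x + 27.3)² + (y − 82.7)² = 204.21².
Subtracting the A equation from the B and C equations removes the quadratic terms:
76.4 x − 114.0 y = 16453.98
-209.0 x − 11.2 y = -14709.82
Solving the 2×2 system: x ≈ 75.4, y ≈ -93.8 km.

x ≈ 75.4 km, y ≈ -93.8 km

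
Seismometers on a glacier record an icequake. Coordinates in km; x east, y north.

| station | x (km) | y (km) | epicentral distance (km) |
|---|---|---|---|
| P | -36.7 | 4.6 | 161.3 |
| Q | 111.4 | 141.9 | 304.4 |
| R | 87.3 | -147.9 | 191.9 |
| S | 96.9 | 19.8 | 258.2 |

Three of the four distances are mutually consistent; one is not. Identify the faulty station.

Q

Solve using three stations at a time. Using P, R, S (subtract circle equations pairwise → linear system) gives (x, y) ≈ (-104.5, -141.8).
Distances from that point to each station vs reported:
  P: calculated 161.3 vs reported 161.3 → residual 0.0 km
  Q: calculated 356.5 vs reported 304.4 → residual 52.1 km
  R: calculated 191.9 vs reported 191.9 → residual 0.0 km
  S: calculated 258.2 vs reported 258.2 → residual 0.0 km
P, R, S are mutually consistent (residuals ≈ 0); Q is off by 52.1 km.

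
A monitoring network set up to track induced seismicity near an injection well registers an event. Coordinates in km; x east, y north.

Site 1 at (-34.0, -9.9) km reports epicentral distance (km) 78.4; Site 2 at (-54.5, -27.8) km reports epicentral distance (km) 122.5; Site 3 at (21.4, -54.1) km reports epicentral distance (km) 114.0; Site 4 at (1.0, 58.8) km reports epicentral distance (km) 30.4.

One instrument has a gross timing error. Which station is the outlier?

Site 1

Solve using three stations at a time. Using Site 2, Site 3, Site 4 (subtract circle equations pairwise → linear system) gives (x, y) ≈ (31.5, 59.5).
Distances from that point to each station vs reported:
  Site 1: calculated 95.4 vs reported 78.4 → residual 17.0 km
  Site 2: calculated 122.5 vs reported 122.5 → residual 0.0 km
  Site 3: calculated 114.0 vs reported 114.0 → residual 0.0 km
  Site 4: calculated 30.5 vs reported 30.4 → residual 0.1 km
Site 2, Site 3, Site 4 are mutually consistent (residuals ≈ 0); Site 1 is off by 17.0 km.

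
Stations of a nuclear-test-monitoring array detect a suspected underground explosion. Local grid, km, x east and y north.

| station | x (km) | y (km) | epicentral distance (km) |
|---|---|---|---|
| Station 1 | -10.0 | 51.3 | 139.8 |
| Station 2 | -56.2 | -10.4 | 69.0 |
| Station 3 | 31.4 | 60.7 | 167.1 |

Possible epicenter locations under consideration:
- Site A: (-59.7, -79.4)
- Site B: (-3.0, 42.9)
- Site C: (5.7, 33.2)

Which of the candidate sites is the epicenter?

For each candidate, compare |candidate − station| to the reported distance:
Site A: residuals Station 1 0.0, Station 2 0.1, Station 3 0.0 → max 0.1 km
Site B: residuals Station 1 128.9, Station 2 6.3, Station 3 128.4 → max 128.9 km
Site C: residuals Station 1 115.8, Station 2 6.7, Station 3 129.5 → max 129.5 km
Only Site A has all residuals ≈ 0.

Site A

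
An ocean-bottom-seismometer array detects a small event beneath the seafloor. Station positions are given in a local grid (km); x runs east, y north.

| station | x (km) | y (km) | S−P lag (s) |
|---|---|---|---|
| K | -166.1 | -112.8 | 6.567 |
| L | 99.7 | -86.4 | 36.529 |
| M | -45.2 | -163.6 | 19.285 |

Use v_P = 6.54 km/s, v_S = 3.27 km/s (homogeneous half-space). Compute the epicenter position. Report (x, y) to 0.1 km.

Distance from S−P lag: d = Δt · v_P v_S / (v_P − v_S) = Δt · (6.54·3.27)/(6.54−3.27) ≈ 6.5400·Δt.
So d_K = 42.95, d_L = 238.90, d_M = 126.12 km.
Circle about each station: (x + 166.1)² + (y + 112.8)² = 42.95²; (x − 99.7)² + (y + 86.4)² = 238.90²; (x + 45.2)² + (y + 163.6)² = 126.12².
Subtracting the K equation from the L and M equations removes the quadratic terms:
531.6 x + 52.8 y = -78136.51
241.8 x − 101.6 y = -25566.60
Solving the 2×2 system: x ≈ -139.1, y ≈ -79.4 km.

-139.1 km east, -79.4 km north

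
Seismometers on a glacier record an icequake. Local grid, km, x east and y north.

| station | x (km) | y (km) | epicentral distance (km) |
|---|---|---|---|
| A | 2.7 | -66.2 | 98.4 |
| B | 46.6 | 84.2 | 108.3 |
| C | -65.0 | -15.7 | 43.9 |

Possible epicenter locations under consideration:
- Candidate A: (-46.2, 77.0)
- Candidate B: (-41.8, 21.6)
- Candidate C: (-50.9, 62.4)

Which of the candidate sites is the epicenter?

For each candidate, compare |candidate − station| to the reported distance:
Candidate A: residuals A 52.9, B 15.2, C 50.7 → max 52.9 km
Candidate B: residuals A 0.0, B 0.0, C 0.0 → max 0.0 km
Candidate C: residuals A 40.9, B 8.4, C 35.5 → max 40.9 km
Only Candidate B has all residuals ≈ 0.

Candidate B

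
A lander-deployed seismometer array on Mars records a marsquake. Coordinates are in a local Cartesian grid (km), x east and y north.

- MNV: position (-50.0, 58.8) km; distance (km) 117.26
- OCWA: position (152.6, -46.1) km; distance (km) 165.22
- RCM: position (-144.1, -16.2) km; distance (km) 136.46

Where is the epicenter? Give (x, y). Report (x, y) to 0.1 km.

Circle about each station: (x + 50.0)² + (y − 58.8)² = 117.26²; (x − 152.6)² + (y + 46.1)² = 165.22²; (x + 144.1)² + (y + 16.2)² = 136.46².
Subtracting pairs of circle equations eliminates x²+y² and gives linear equations (the radical axes):
405.2 x − 209.8 y = 5906.79
-188.2 x − 150.0 y = 10198.39
Solving the 2×2 system: x ≈ -12.5, y ≈ -52.3 km.

x ≈ -12.5 km, y ≈ -52.3 km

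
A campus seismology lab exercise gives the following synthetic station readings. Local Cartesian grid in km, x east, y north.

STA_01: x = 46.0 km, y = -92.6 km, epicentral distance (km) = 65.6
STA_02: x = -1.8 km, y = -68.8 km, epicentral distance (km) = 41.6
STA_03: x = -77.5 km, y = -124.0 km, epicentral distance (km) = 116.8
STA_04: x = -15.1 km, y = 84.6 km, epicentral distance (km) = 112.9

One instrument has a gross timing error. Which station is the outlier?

Solve using three stations at a time. Using STA_02, STA_03, STA_04 (subtract circle equations pairwise → linear system) gives (x, y) ≈ (-10.7, -28.2).
Distances from that point to each station vs reported:
  STA_01: calculated 85.8 vs reported 65.6 → residual 20.2 km
  STA_02: calculated 41.6 vs reported 41.6 → residual 0.0 km
  STA_03: calculated 116.8 vs reported 116.8 → residual 0.0 km
  STA_04: calculated 112.9 vs reported 112.9 → residual 0.0 km
STA_02, STA_03, STA_04 are mutually consistent (residuals ≈ 0); STA_01 is off by 20.2 km.

STA_01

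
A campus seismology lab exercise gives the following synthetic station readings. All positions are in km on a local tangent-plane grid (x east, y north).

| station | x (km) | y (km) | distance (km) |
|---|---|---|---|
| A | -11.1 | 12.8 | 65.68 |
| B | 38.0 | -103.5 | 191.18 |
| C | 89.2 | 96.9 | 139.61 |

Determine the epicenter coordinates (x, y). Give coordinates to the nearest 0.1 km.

-47.3 km east, 67.6 km north

Circle about each station: (x + 11.1)² + (y − 12.8)² = 65.68²; (x − 38.0)² + (y + 103.5)² = 191.18²; (x − 89.2)² + (y − 96.9)² = 139.61².
Subtracting pairs of circle equations eliminates x²+y² and gives linear equations (the radical axes):
98.2 x − 232.6 y = -20366.73
200.6 x + 168.2 y = 1882.11
Solving the 2×2 system: x ≈ -47.3, y ≈ 67.6 km.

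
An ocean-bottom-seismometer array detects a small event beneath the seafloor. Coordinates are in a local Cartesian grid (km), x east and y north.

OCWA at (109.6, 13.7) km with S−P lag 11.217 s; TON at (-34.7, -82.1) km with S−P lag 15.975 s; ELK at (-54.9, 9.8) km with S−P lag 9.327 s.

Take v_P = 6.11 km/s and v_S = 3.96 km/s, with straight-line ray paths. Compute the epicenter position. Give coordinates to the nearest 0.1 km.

10.5 km east, 91.9 km north

Distance from S−P lag: d = Δt · v_P v_S / (v_P − v_S) = Δt · (6.11·3.96)/(6.11−3.96) ≈ 11.2538·Δt.
So d_OCWA = 126.23, d_TON = 179.78, d_ELK = 104.96 km.
Circle about each station: (x − 109.6)² + (y − 13.7)² = 126.23²; (x + 34.7)² + (y + 82.1)² = 179.78²; (x + 54.9)² + (y − 9.8)² = 104.96².
Subtracting the OCWA equation from the TON and ELK equations removes the quadratic terms:
-288.6 x − 191.6 y = -20642.19
-329.0 x − 7.8 y = -4172.39
Solving the 2×2 system: x ≈ 10.5, y ≈ 91.9 km.
Check against OCWA (with the unrounded x, y): √((x − 109.6)²+(y − 13.7)²) = 126.25 ≈ 126.23 km. ✓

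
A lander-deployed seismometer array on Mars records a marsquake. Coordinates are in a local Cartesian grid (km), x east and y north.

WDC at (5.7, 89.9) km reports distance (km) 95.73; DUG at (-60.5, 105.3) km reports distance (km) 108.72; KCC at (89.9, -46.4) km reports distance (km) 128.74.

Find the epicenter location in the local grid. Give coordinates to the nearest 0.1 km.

(-29.8, 1.0)

Circle about each station: (x − 5.7)² + (y − 89.9)² = 95.73²; (x + 60.5)² + (y − 105.3)² = 108.72²; (x − 89.9)² + (y + 46.4)² = 128.74².
Subtracting the WDC equation from the DUG and KCC equations removes the quadratic terms:
-132.4 x + 30.8 y = 3978.03
168.4 x − 272.6 y = -5289.28
Solving the 2×2 system: x ≈ -29.8, y ≈ 1.0 km.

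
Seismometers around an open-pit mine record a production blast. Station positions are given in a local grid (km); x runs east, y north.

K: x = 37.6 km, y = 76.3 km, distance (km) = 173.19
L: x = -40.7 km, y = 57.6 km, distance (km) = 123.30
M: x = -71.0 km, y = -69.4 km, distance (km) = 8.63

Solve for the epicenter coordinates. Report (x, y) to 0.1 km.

Circle about each station: (x − 37.6)² + (y − 76.3)² = 173.19²; (x + 40.7)² + (y − 57.6)² = 123.30²; (x + 71.0)² + (y + 69.4)² = 8.63².
Subtracting the K equation from the L and M equations removes the quadratic terms:
-156.6 x − 37.4 y = 12530.69
-217.2 x − 291.4 y = 32542.21
Solving the 2×2 system: x ≈ -64.9, y ≈ -63.3 km.

-64.9 km east, -63.3 km north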